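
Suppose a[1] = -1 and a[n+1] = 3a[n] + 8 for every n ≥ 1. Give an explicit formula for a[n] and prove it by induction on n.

Claim: a[n] = 3^n − 4.

Base case: a[1] = -1, and 3^1 − 4 = 3 − 4 = -1.
Assume a[r] = 3^r − 4 for some r ≥ 1.
Then a[r+1] = 3a[r] + 8 = 3·(3^r − 4) + 8 = 3^{r+1} − 12 + 8 = 3^{r+1} − 4.
This completes the inductive step, so a[n] = 3^n − 4 for all n ≥ 1.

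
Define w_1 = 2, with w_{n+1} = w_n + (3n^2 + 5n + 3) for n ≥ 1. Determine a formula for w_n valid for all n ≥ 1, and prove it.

Claim: w_n = n^3 + n^2 + n − 1.

Base case: w_1 = 2, and 1^3 + 1^2 + 1 − 1 = 2.
Assume w_r = r^3 + r^2 + r − 1.
Then w_{r+1} = w_r + (3r^2 + 5r + 3) = (r^3 + r^2 + r − 1) + (3r^2 + 5r + 3) = r^3 + 4r^2 + 6r + 2,
and (r+1)^3 + (r+1)^2 + (r+1) − 1 = r^3 + 4r^2 + 6r + 2.
Hence w_n = n^3 + n^2 + n − 1 for every n ≥ 1, by induction.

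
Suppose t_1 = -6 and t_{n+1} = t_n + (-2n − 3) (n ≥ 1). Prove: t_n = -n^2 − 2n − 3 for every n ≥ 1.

Base case: t_1 = -6, and -1^2 − 2·1 − 3 = -6.
Assume t_m = -m^2 − 2m − 3.
Then t_{m+1} = t_m + (-2m − 3) = (-m^2 − 2m − 3) + (-2m − 3) = -m^2 − 4m − 6,
and -(m+1)^2 − 2·(m+1) − 3 = -m^2 − 4m − 6.
By induction, t_n = -n^2 − 2n − 3 for all n ≥ 1.

t_n = -n^2 − 2n − 3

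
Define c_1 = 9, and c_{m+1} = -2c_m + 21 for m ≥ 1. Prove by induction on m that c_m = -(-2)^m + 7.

Base case: c_1 = 9, and -(-2)^1 + 7 = 2 + 7 = 9.
Assume c_j = -(-2)^j + 7 for some j ≥ 1.
Then c_{j+1} = -2c_j + 21 = -2·(-(-2)^j + 7) + 21 = 2·(-2)^j − 14 + 21 = -(-2)^{j+1} + 7.
This completes the inductive step, so c_m = -(-2)^m + 7 for all m ≥ 1.

c_m = -(-2)^m + 7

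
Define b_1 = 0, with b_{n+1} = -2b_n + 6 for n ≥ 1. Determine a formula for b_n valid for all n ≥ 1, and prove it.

Claim: b_n = (-2)^n + 2.

Base case: b_1 = 0, and (-2)^1 + 2 = -2 + 2 = 0.
Assume b_k = (-2)^k + 2 for some k ≥ 1.
Then b_{k+1} = -2b_k + 6 = -2·((-2)^k + 2) + 6 = -2·(-2)^k − 4 + 6 = (-2)^{k+1} + 2.
By induction, b_n = (-2)^n + 2 for all n ≥ 1.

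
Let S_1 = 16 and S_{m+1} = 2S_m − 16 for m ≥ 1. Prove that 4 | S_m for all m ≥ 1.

Base case: S_1 = 16 = 4·4, so 4 | S_1.
Assume 4 | S_r, so S_r = 4t for some integer t.
Then S_{r+1} = 2S_r − 16 = 2·(4t) − 16 = 4(2t − 4), so 4 | S_{r+1}.
Hence 4 | S_m for every m ≥ 1, by induction.

4 | S_m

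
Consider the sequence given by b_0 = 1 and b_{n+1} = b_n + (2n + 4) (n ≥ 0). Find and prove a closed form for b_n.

Claim: b_n = n^2 + 3n + 1.

Base case: b_0 = 1, and 0^2 + 3·0 + 1 = 1.
Assume b_k = k^2 + 3k + 1.
Then b_{k+1} = b_k + (2k + 4) = (k^2 + 3k + 1) + (2k + 4) = k^2 + 5k + 5,
and (k+1)^2 + 3·(k+1) + 1 = k^2 + 5k + 5.
By induction, b_n = n^2 + 3n + 1 for all n ≥ 0.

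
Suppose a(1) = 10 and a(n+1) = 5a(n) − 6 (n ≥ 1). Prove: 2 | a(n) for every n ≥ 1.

Base case: a(1) = 10 = 2·5, so 2 | a(1).
Assume 2 | a(j), so a(j) = 2t for some integer t.
Then a(j+1) = 5a(j) − 6 = 5·(2t) − 6 = 2(5t − 3), so 2 | a(j+1).
This completes the inductive step, so 2 | a(n) for all n ≥ 1.

2 | a(n)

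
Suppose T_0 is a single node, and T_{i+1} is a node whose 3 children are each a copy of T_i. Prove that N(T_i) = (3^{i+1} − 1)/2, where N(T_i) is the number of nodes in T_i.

Base case: N(T_0) = 1, and (3^{0+1} − 1)/2 = 1.
Assume N(T_m) = (3^{m+1} − 1)/2.
Then N(T_{m+1}) = 1 + 3N(T_m) = 1 + 3·(3^{m+1} − 1)/2 = 1 + (3^{m+2} − 3)/2 = (2 + 3^{m+2} − 3)/2 = (3^{m+2} − 1)/2.
This completes the inductive step, so N(T_i) = (3^{i+1} − 1)/2 for all i ≥ 0.

N(T_i) = (3^{i+1} − 1)/2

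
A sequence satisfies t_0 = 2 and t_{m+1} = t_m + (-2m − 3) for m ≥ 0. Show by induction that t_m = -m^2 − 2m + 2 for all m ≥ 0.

Base case: t_0 = 2, and -0^2 − 2·0 + 2 = 2.
Assume t_r = -r^2 − 2r + 2.
Then t_{r+1} = t_r + (-2r − 3) = (-r^2 − 2r + 2) + (-2r − 3) = -r^2 − 4r − 1,
and -(r+1)^2 − 2·(r+1) + 2 = -r^2 − 4r − 1.
This completes the inductive step, so t_m = -m^2 − 2m + 2 for all m ≥ 0.

t_m = -m^2 − 2m + 2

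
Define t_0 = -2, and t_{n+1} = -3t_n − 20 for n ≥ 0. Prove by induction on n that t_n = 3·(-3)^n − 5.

Base case: t_0 = -2, and 3·(-3)^0 − 5 = 3 − 5 = -2.
Assume t_m = 3·(-3)^m − 5 for some m ≥ 0.
Then t_{m+1} = -3t_m − 20 = -3·(3·(-3)^m − 5) − 20 = -9·(-3)^m + 15 − 20 = 3·(-3)^{m+1} − 5.
Hence t_n = 3·(-3)^n − 5 for every n ≥ 0, by induction.

t_n = 3·(-3)^n − 5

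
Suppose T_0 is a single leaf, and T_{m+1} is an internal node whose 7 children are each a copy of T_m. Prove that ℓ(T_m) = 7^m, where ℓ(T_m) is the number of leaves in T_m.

Base case: ℓ(T_0) = 1, and 7^0 = 1.
Assume ℓ(T_k) = 7^k.
Then ℓ(T_{k+1}) = 7·ℓ(T_k) = 7·7^k = 7^{k+1}.
By induction, ℓ(T_m) = 7^m for all m ≥ 0.

ℓ(T_m) = 7^m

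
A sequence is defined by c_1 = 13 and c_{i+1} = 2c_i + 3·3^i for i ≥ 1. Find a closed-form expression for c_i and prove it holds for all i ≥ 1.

Claim: c_i = 2·2^i + 3·3^i.

Base case: c_1 = 13, and 2·2^1 + 3·3^1 = 4 + 9 = 13.
Assume c_k = 2·2^k + 3·3^k for some k ≥ 1.
Then c_{k+1} = 2c_k + 3·3^k = 2·(2·2^k + 3·3^k) + 3·3^k = 2·2^{k+1} + 6·3^k + 3·3^k = 2·2^{k+1} + 9·3^k = 2·2^{k+1} + 3·3^{k+1}.
Hence c_i = 2·2^i + 3·3^i for every i ≥ 1, by induction.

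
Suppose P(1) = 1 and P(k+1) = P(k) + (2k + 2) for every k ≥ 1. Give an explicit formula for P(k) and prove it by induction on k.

Claim: P(k) = k^2 + k − 1.

Base case: P(1) = 1, and 1^2 + 1 − 1 = 1.
Assume P(m) = m^2 + m − 1.
Then P(m+1) = P(m) + (2m + 2) = (m^2 + m − 1) + (2m + 2) = m^2 + 3m + 1,
and (m+1)^2 + (m+1) − 1 = m^2 + 3m + 1.
Hence P(k) = k^2 + k − 1 for every k ≥ 1, by induction.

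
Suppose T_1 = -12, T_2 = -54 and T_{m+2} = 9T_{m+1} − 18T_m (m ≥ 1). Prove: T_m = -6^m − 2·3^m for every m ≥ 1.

Base cases: T_1 = -12 and -6^1 − 2·3^1 = -12; T_2 = -54 and -6^2 − 2·3^2 = -54.
Assume T_j = -6^j − 2·3^j for all 1 ≤ j ≤ r, where r ≥ 2.
Then T_{r+1} = 9T_r − 18T_{r−1} = 9·(-6^r − 2·3^r) − 18·(-6^{r−1} − 2·3^{r−1}) = -(9·6 − 18)6^{r−1} − 2·(9·3 − 18)3^{r−1} = -36·6^{r−1} − 18·3^{r−1} = -6^{r+1} − 2·3^{r+1}.
Hence T_m = -6^m − 2·3^m for every m ≥ 1, by strong induction.

T_m = -6^m − 2·3^m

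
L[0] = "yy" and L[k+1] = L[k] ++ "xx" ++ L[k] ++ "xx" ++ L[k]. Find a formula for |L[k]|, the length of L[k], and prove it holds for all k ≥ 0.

Claim: |L[k]| = 4·3^k − 2.

Base case: |L[0]| = 2, and 4·3^0 − 2 = 2.
Assume |L[j]| = 4·3^j − 2.
Then |L[j+1]| = 3|L[j]| + 4 = 3(4·3^j − 2) + 4 = 4·3^{j+1} − 6 + 4 = 4·3^{j+1} − 2.
Hence |L[k]| = 4·3^k − 2 for every k ≥ 0, by induction.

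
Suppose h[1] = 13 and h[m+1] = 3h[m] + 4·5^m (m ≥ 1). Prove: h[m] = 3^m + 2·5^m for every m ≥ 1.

Base case: h[1] = 13, and 3^1 + 2·5^1 = 3 + 10 = 13.
Assume h[r] = 3^r + 2·5^r for some r ≥ 1.
Then h[r+1] = 3h[r] + 4·5^r = 3·(3^r + 2·5^r) + 4·5^r = 3^{r+1} + 6·5^r + 4·5^r = 3^{r+1} + 10·5^r = 3^{r+1} + 2·5^{r+1}.
By induction, h[m] = 3^m + 2·5^m for all m ≥ 1.

h[m] = 3^m + 2·5^m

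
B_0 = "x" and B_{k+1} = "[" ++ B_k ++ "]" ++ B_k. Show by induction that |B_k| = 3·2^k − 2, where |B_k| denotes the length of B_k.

Base case: |B_0| = 1, and 3·2^0 − 2 = 1.
Assume |B_j| = 3·2^j − 2.
Then |B_{j+1}| = 1 + |B_j| + 1 + |B_j| = 2|B_j| + 2 = 2(3·2^j − 2) + 2 = 3·2^{j+1} − 4 + 2 = 3·2^{j+1} − 2.
This completes the inductive step, so |B_k| = 3·2^k − 2 for all k ≥ 0.

|B_k| = 3·2^k − 2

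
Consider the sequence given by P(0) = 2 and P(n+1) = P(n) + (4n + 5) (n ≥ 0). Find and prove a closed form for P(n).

Claim: P(n) = 2n^2 + 3n + 2.

Base case: P(0) = 2, and 2·0^2 + 3·0 + 2 = 2.
Assume P(m) = 2m^2 + 3m + 2.
Then P(m+1) = P(m) + (4m + 5) = (2m^2 + 3m + 2) + (4m + 5) = 2m^2 + 7m + 7,
and 2·(m+1)^2 + 3·(m+1) + 2 = 2m^2 + 7m + 7.
This completes the inductive step, so P(n) = 2n^2 + 3n + 2 for all n ≥ 0.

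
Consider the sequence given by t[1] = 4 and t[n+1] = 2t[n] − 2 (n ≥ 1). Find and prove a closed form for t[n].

Claim: t[n] = 2^n + 2.

Base case: t[1] = 4, and 2^1 + 2 = 2 + 2 = 4.
Assume t[j] = 2^j + 2 for some j ≥ 1.
Then t[j+1] = 2t[j] − 2 = 2·(2^j + 2) − 2 = 2^{j+1} + 4 − 2 = 2^{j+1} + 2.
Hence t[n] = 2^n + 2 for every n ≥ 1, by induction.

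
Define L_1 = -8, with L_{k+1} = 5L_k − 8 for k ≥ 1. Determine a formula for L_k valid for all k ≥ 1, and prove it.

Claim: L_k = -2·5^k + 2.

Base case: L_1 = -8, and -2·5^1 + 2 = -10 + 2 = -8.
Assume L_j = -2·5^j + 2 for some j ≥ 1.
Then L_{j+1} = 5L_j − 8 = 5·(-2·5^j + 2) − 8 = -10·5^j + 10 − 8 = -2·5^{j+1} + 2.
By induction, L_k = -2·5^k + 2 for all k ≥ 1.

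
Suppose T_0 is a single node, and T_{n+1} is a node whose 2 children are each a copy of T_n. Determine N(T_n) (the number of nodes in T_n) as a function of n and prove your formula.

Claim: N(T_n) = 2^{n+1} − 1.

Base case: N(T_0) = 1, and 2^{0+1} − 1 = 1.
Assume N(T_j) = 2^{j+1} − 1.
Then N(T_{j+1}) = 1 + 2N(T_j) = 1 + 2(2^{j+1} − 1) = 2^{j+2} − 2 + 1 = 2^{j+2} − 1.
This completes the inductive step, so N(T_n) = 2^{n+1} − 1 for all n ≥ 0.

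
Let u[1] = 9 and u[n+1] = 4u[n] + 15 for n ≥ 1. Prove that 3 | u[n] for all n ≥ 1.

Base case: u[1] = 9 = 3·3, so 3 | u[1].
Assume 3 | u[m], so u[m] = 3t for some integer t.
Then u[m+1] = 4u[m] + 15 = 4·(3t) + 15 = 3(4t + 5), so 3 | u[m+1].
This completes the inductive step, so 3 | u[n] for all n ≥ 1.

3 | u[n]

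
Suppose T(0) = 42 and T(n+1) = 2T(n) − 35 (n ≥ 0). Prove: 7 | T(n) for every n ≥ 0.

Base case: T(0) = 42 = 7·6, so 7 | T(0).
Assume 7 | T(r), so T(r) = 7t for some integer t.
Then T(r+1) = 2T(r) − 35 = 2·(7t) − 35 = 7(2t − 5), so 7 | T(r+1).
So the property holds for r+1, and by induction 7 | T(n) for all n ≥ 0.

7 | T(n)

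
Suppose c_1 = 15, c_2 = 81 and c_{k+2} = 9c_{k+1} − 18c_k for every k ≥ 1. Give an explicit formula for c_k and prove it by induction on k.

Claim: c_k = 3^k + 2·6^k.

Base cases: c_1 = 15 and 3^1 + 2·6^1 = 15; c_2 = 81 and 3^2 + 2·6^2 = 81.
Assume c_i = 3^i + 2·6^i for all 1 ≤ i ≤ j, where j ≥ 2.
Then c_{j+1} = 9c_j − 18c_{j−1} = 9·(3^j + 2·6^j) − 18·(3^{j−1} + 2·6^{j−1}) = (9·3 − 18)3^{j−1} + 2·(9·6 − 18)6^{j−1} = 9·3^{j−1} + 72·6^{j−1} = 3^{j+1} + 2·6^{j+1}.
Hence c_k = 3^k + 2·6^k for every k ≥ 1, by strong induction.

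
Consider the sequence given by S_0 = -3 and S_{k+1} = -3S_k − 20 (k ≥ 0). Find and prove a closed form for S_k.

Claim: S_k = 2·(-3)^k − 5.

Base case: S_0 = -3, and 2·(-3)^0 − 5 = 2 − 5 = -3.
Assume S_j = 2·(-3)^j − 5 for some j ≥ 0.
Then S_{j+1} = -3S_j − 20 = -3·(2·(-3)^j − 5) − 20 = -6·(-3)^j + 15 − 20 = 2·(-3)^{j+1} − 5.
This completes the inductive step, so S_k = 2·(-3)^k − 5 for all k ≥ 0.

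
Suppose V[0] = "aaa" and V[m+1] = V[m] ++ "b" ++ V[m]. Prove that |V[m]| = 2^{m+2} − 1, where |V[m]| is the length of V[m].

Base case: |V[0]| = 3, and 2^{0+2} − 1 = 3.
Assume |V[k]| = 2^{k+2} − 1.
Then |V[k+1]| = |V[k]| + 1 + |V[k]| = 2|V[k]| + 1 = 2(2^{k+2} − 1) + 1 = 2^{k+3} − 2 + 1 = 2^{k+3} − 1.
So the formula holds for k+1, and by induction |V[m]| = 2^{m+2} − 1 for all m ≥ 0.

|V[m]| = 2^{m+2} − 1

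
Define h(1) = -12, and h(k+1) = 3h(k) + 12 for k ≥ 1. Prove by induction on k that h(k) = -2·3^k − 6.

Base case: h(1) = -12, and -2·3^1 − 6 = -6 − 6 = -12.
Assume h(r) = -2·3^r − 6 for some r ≥ 1.
Then h(r+1) = 3h(r) + 12 = 3·(-2·3^r − 6) + 12 = -6·3^r − 18 + 12 = -2·3^{r+1} − 6.
This completes the inductive step, so h(k) = -2·3^k − 6 for all k ≥ 1.

h(k) = -2·3^k − 6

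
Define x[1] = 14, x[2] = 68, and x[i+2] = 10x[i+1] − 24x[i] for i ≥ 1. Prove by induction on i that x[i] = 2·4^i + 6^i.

Base cases: x[1] = 14 and 2·4^1 + 6^1 = 14; x[2] = 68 and 2·4^2 + 6^2 = 68.
Assume x[j] = 2·4^j + 6^j for all 1 ≤ j ≤ r, where r ≥ 2.
Then x[r+1] = 10x[r] − 24x[r−1] = 10·(2·4^r + 6^r) − 24·(2·4^{r−1} + 6^{r−1}) = 2·(10·4 − 24)4^{r−1} + (10·6 − 24)6^{r−1} = 32·4^{r−1} + 36·6^{r−1} = 2·4^{r+1} + 6^{r+1}.
This completes the inductive step, so x[i] = 2·4^i + 6^i for all i ≥ 1.

x[i] = 2·4^i + 6^i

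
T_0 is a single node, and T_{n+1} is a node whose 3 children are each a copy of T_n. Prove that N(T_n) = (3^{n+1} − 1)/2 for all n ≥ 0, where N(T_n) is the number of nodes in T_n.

Base case: N(T_0) = 1, and (3^{0+1} − 1)/2 = 1.
Assume N(T_r) = (3^{r+1} − 1)/2.
Then N(T_{r+1}) = 1 + 3N(T_r) = 1 + 3·(3^{r+1} − 1)/2 = 1 + (3^{r+2} − 3)/2 = (2 + 3^{r+2} − 3)/2 = (3^{r+2} − 1)/2.
So the formula holds for r+1, and by induction N(T_n) = (3^{n+1} − 1)/2 for all n ≥ 0.

N(T_n) = (3^{n+1} − 1)/2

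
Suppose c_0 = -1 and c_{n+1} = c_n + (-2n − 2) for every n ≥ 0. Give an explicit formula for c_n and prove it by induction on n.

Claim: c_n = -n^2 − n − 1.

Base case: c_0 = -1, and -0^2 − 0 − 1 = -1.
Assume c_k = -k^2 − k − 1.
Then c_{k+1} = c_k + (-2k − 2) = (-k^2 − k − 1) + (-2k − 2) = -k^2 − 3k − 3,
and -(k+1)^2 − (k+1) − 1 = -k^2 − 3k − 3.
Hence c_n = -n^2 − n − 1 for every n ≥ 0, by induction.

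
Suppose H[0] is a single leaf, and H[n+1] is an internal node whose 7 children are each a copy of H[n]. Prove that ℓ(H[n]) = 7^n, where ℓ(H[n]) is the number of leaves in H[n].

Base case: ℓ(H[0]) = 1, and 7^0 = 1.
Assume ℓ(H[r]) = 7^r.
Then ℓ(H[r+1]) = 7·ℓ(H[r]) = 7·7^r = 7^{r+1}.
This completes the inductive step, so ℓ(H[n]) = 7^n for all n ≥ 0.

ℓ(H[n]) = 7^n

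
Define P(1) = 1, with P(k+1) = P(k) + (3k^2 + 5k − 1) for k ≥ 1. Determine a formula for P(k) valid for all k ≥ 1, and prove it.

Claim: P(k) = k^3 + k^2 − 3k + 2.

Base case: P(1) = 1, and 1^3 + 1^2 − 3·1 + 2 = 1.
Assume P(j) = j^3 + j^2 − 3j + 2.
Then P(j+1) = P(j) + (3j^2 + 5j − 1) = (j^3 + j^2 − 3j + 2) + (3j^2 + 5j − 1) = j^3 + 4j^2 + 2j + 1,
and (j+1)^3 + (j+1)^2 − 3·(j+1) + 2 = j^3 + 4j^2 + 2j + 1.
This completes the inductive step, so P(k) = k^3 + k^2 − 3k + 2 for all k ≥ 1.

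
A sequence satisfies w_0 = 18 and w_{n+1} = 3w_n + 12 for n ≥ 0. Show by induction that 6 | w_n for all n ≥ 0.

Base case: w_0 = 18 = 6·3, so 6 | w_0.
Assume 6 | w_k, so w_k = 6t for some integer t.
Then w_{k+1} = 3w_k + 12 = 3·(6t) + 12 = 6(3t + 2), so 6 | w_{k+1}.
This completes the inductive step, so 6 | w_n for all n ≥ 0.

6 | w_n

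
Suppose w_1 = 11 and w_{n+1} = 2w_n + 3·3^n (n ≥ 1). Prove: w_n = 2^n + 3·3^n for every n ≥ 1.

Base case: w_1 = 11, and 2^1 + 3·3^1 = 2 + 9 = 11.
Assume w_r = 2^r + 3·3^r for some r ≥ 1.
Then w_{r+1} = 2w_r + 3·3^r = 2·(2^r + 3·3^r) + 3·3^r = 2^{r+1} + 6·3^r + 3·3^r = 2^{r+1} + 9·3^r = 2^{r+1} + 3·3^{r+1}.
By induction, w_n = 2^n + 3·3^n for all n ≥ 1.

w_n = 2^n + 3·3^n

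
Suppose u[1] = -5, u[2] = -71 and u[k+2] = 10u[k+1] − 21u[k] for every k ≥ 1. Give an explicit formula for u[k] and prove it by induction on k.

Claim: u[k] = 3·3^k − 2·7^k.

Base cases: u[1] = -5 and 3·3^1 − 2·7^1 = -5; u[2] = -71 and 3·3^2 − 2·7^2 = -71.
Assume u[i] = 3·3^i − 2·7^i for all 1 ≤ i ≤ j, where j ≥ 2.
Then u[j+1] = 10u[j] − 21u[j−1] = 10·(3·3^j − 2·7^j) − 21·(3·3^{j−1} − 2·7^{j−1}) = 3·(10·3 − 21)3^{j−1} − 2·(10·7 − 21)7^{j−1} = 27·3^{j−1} − 98·7^{j−1} = 3·3^{j+1} − 2·7^{j+1}.
This completes the inductive step, so u[k] = 3·3^k − 2·7^k for all k ≥ 1.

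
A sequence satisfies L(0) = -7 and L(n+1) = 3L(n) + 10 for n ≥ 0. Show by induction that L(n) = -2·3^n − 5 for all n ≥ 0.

Base case: L(0) = -7, and -2·3^0 − 5 = -2 − 5 = -7.
Assume L(m) = -2·3^m − 5 for some m ≥ 0.
Then L(m+1) = 3L(m) + 10 = 3·(-2·3^m − 5) + 10 = -6·3^m − 15 + 10 = -2·3^{m+1} − 5.
Hence L(n) = -2·3^n − 5 for every n ≥ 0, by induction.

L(n) = -2·3^n − 5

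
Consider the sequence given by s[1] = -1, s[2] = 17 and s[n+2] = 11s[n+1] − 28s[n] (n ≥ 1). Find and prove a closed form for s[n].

Claim: s[n] = 7^n − 2·4^n.

Base cases: s[1] = -1 and 7^1 − 2·4^1 = -1; s[2] = 17 and 7^2 − 2·4^2 = 17.
Assume s[j] = 7^j − 2·4^j for all 1 ≤ j ≤ r, where r ≥ 2.
Then s[r+1] = 11s[r] − 28s[r−1] = 11·(7^r − 2·4^r) − 28·(7^{r−1} − 2·4^{r−1}) = (11·7 − 28)7^{r−1} − 2·(11·4 − 28)4^{r−1} = 49·7^{r−1} − 32·4^{r−1} = 7^{r+1} − 2·4^{r+1}.
By strong induction, s[n] = 7^n − 2·4^n for all n ≥ 1.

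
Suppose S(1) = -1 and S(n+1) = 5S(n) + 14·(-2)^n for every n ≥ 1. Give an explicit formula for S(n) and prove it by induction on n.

Claim: S(n) = -5^n − 2·(-2)^n.

Base case: S(1) = -1, and -5^1 − 2·(-2)^1 = -5 + 4 = -1.
Assume S(j) = -5^j − 2·(-2)^j for some j ≥ 1.
Then S(j+1) = 5S(j) + 14·(-2)^j = 5·(-5^j − 2·(-2)^j) + 14·(-2)^j = -5^{j+1} − 10·(-2)^j + 14·(-2)^j = -5^{j+1} + 4·(-2)^j = -5^{j+1} − 2·(-2)^{j+1}.
Hence S(n) = -5^n − 2·(-2)^n for every n ≥ 1, by induction.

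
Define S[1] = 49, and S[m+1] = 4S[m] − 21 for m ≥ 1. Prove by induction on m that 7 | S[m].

Base case: S[1] = 49 = 7·7, so 7 | S[1].
Assume 7 | S[k], so S[k] = 7t for some integer t.
Then S[k+1] = 4S[k] − 21 = 4·(7t) − 21 = 7(4t − 3), so 7 | S[k+1].
This completes the inductive step, so 7 | S[m] for all m ≥ 1.

7 | S[m]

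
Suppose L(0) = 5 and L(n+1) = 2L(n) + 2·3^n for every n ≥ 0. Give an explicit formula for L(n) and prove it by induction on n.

Claim: L(n) = 3·2^n + 2·3^n.

Base case: L(0) = 5, and 3·2^0 + 2·3^0 = 3 + 2 = 5.
Assume L(m) = 3·2^m + 2·3^m for some m ≥ 0.
Then L(m+1) = 2L(m) + 2·3^m = 2·(3·2^m + 2·3^m) + 2·3^m = 3·2^{m+1} + 4·3^m + 2·3^m = 3·2^{m+1} + 6·3^m = 3·2^{m+1} + 2·3^{m+1}.
This completes the inductive step, so L(n) = 3·2^n + 2·3^n for all n ≥ 0.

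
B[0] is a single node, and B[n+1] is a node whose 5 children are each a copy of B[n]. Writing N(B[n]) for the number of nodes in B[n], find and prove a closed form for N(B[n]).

Claim: N(B[n]) = (5^{n+1} − 1)/4.

Base case: N(B[0]) = 1, and (5^{0+1} − 1)/4 = 1.
Assume N(B[r]) = (5^{r+1} − 1)/4.
Then N(B[r+1]) = 1 + 5N(B[r]) = 1 + 5·(5^{r+1} − 1)/4 = 1 + (5^{r+2} − 5)/4 = (4 + 5^{r+2} − 5)/4 = (5^{r+2} − 1)/4.
This completes the inductive step, so N(B[n]) = (5^{n+1} − 1)/4 for all n ≥ 0.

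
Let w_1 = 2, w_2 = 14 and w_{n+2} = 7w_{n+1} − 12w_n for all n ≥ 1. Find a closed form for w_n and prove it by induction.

Claim: w_n = 2·4^n − 2·3^n.

Base cases: w_1 = 2 and 2·4^1 − 2·3^1 = 2; w_2 = 14 and 2·4^2 − 2·3^2 = 14.
Assume w_i = 2·4^i − 2·3^i for all 1 ≤ i ≤ j, where j ≥ 2.
Then w_{j+1} = 7w_j − 12w_{j−1} = 7·(2·4^j − 2·3^j) − 12·(2·4^{j−1} − 2·3^{j−1}) = 2·(7·4 − 12)4^{j−1} − 2·(7·3 − 12)3^{j−1} = 32·4^{j−1} − 18·3^{j−1} = 2·4^{j+1} − 2·3^{j+1}.
This completes the inductive step, so w_n = 2·4^n − 2·3^n for all n ≥ 1.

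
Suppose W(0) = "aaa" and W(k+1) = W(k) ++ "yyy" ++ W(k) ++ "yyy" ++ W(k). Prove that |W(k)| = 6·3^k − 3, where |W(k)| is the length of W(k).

Base case: |W(0)| = 3, and 6·3^0 − 3 = 3.
Assume |W(m)| = 6·3^m − 3.
Then |W(m+1)| = 3|W(m)| + 6 = 3(6·3^m − 3) + 6 = 6·3^{m+1} − 9 + 6 = 6·3^{m+1} − 3.
By induction, |W(k)| = 6·3^k − 3 for all k ≥ 0.

|W(k)| = 6·3^k − 3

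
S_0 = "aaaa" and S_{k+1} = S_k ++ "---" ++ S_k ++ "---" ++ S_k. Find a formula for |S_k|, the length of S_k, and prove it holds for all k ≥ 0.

Claim: |S_k| = 7·3^k − 3.

Base case: |S_0| = 4, and 7·3^0 − 3 = 4.
Assume |S_j| = 7·3^j − 3.
Then |S_{j+1}| = 3|S_j| + 6 = 3(7·3^j − 3) + 6 = 7·3^{j+1} − 9 + 6 = 7·3^{j+1} − 3.
This completes the inductive step, so |S_k| = 7·3^k − 3 for all k ≥ 0.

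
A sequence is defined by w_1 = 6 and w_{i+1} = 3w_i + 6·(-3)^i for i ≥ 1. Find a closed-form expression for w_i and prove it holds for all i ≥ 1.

Claim: w_i = 3^i − (-3)^i.

Base case: w_1 = 6, and 3^1 − (-3)^1 = 3 + 3 = 6.
Assume w_j = 3^j − (-3)^j for some j ≥ 1.
Then w_{j+1} = 3w_j + 6·(-3)^j = 3·(3^j − (-3)^j) + 6·(-3)^j = 3^{j+1} − 3·(-3)^j + 6·(-3)^j = 3^{j+1} + 3·(-3)^j = 3^{j+1} − (-3)^{j+1}.
By induction, w_i = 3^i − (-3)^i for all i ≥ 1.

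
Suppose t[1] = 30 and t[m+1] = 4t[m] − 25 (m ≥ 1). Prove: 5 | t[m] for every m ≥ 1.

Base case: t[1] = 30 = 5·6, so 5 | t[1].
Assume 5 | t[k], so t[k] = 5s for some integer s.
Then t[k+1] = 4t[k] − 25 = 4·(5s) − 25 = 5(4s − 5), so 5 | t[k+1].
By induction, 5 | t[m] for all m ≥ 1.

5 | t[m]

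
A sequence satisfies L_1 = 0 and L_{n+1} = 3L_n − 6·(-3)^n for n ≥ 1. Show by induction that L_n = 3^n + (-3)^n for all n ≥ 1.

Base case: L_1 = 0, and 3^1 + (-3)^1 = 3 − 3 = 0.
Assume L_k = 3^k + (-3)^k for some k ≥ 1.
Then L_{k+1} = 3L_k − 6·(-3)^k = 3·(3^k + (-3)^k) − 6·(-3)^k = 3^{k+1} + 3·(-3)^k − 6·(-3)^k = 3^{k+1} − 3·(-3)^k = 3^{k+1} + (-3)^{k+1}.
Hence L_n = 3^n + (-3)^n for every n ≥ 1, by induction.

L_n = 3^n + (-3)^n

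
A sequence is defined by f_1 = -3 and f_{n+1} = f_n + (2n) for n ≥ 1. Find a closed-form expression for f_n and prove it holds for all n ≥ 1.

Claim: f_n = n^2 − n − 3.

Base case: f_1 = -3, and 1^2 − 1 − 3 = -3.
Assume f_k = k^2 − k − 3.
Then f_{k+1} = f_k + (2k) = (k^2 − k − 3) + (2k) = k^2 + k − 3,
and (k+1)^2 − (k+1) − 3 = k^2 + k − 3.
This completes the inductive step, so f_n = n^2 − n − 3 for all n ≥ 1.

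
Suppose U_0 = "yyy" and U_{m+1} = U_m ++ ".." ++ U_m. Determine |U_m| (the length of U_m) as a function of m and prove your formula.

Claim: |U_m| = 5·2^m − 2.

Base case: |U_0| = 3, and 5·2^0 − 2 = 3.
Assume |U_k| = 5·2^k − 2.
Then |U_{k+1}| = |U_k| + 2 + |U_k| = 2|U_k| + 2 = 2(5·2^k − 2) + 2 = 5·2^{k+1} − 4 + 2 = 5·2^{k+1} − 2.
By induction, |U_m| = 5·2^m − 2 for all m ≥ 0.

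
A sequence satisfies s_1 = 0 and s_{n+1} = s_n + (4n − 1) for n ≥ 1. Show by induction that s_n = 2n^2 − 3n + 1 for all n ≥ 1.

Base case: s_1 = 0, and 2·1^2 − 3·1 + 1 = 0.
Assume s_k = 2k^2 − 3k + 1.
Then s_{k+1} = s_k + (4k − 1) = (2k^2 − 3k + 1) + (4k − 1) = 2k^2 + k,
and 2·(k+1)^2 − 3·(k+1) + 1 = 2k^2 + k.
Hence s_n = 2n^2 − 3n + 1 for every n ≥ 1, by induction.

s_n = 2n^2 − 3n + 1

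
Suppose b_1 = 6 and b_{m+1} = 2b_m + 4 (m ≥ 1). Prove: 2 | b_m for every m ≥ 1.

Base case: b_1 = 6 = 2·3, so 2 | b_1.
Assume 2 | b_r, so b_r = 2t for some integer t.
Then b_{r+1} = 2b_r + 4 = 2·(2t) + 4 = 2(2t + 2), so 2 | b_{r+1}.
By induction, 2 | b_m for all m ≥ 1.

2 | b_m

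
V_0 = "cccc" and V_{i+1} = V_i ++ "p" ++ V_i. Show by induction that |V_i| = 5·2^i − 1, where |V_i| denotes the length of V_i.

Base case: |V_0| = 4, and 5·2^0 − 1 = 4.
Assume |V_r| = 5·2^r − 1.
Then |V_{r+1}| = |V_r| + 1 + |V_r| = 2|V_r| + 1 = 2(5·2^r − 1) + 1 = 5·2^{r+1} − 2 + 1 = 5·2^{r+1} − 1.
By induction, |V_i| = 5·2^i − 1 for all i ≥ 0.

|V_i| = 5·2^i − 1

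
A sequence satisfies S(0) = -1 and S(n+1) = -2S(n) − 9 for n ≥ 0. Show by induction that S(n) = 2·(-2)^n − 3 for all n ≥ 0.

Base case: S(0) = -1, and 2·(-2)^0 − 3 = 2 − 3 = -1.
Assume S(j) = 2·(-2)^j − 3 for some j ≥ 0.
Then S(j+1) = -2S(j) − 9 = -2·(2·(-2)^j − 3) − 9 = -4·(-2)^j + 6 − 9 = 2·(-2)^{j+1} − 3.
By induction, S(n) = 2·(-2)^n − 3 for all n ≥ 0.

S(n) = 2·(-2)^n − 3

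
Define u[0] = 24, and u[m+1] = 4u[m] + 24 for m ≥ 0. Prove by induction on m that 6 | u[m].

Base case: u[0] = 24 = 6·4, so 6 | u[0].
Assume 6 | u[k], so u[k] = 6t for some integer t.
Then u[k+1] = 4u[k] + 24 = 4·(6t) + 24 = 6(4t + 4), so 6 | u[k+1].
Hence 6 | u[m] for every m ≥ 0, by induction.

6 | u[m]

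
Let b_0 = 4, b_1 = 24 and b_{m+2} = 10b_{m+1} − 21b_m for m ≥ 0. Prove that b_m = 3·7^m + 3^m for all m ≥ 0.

Base cases: b_0 = 4 and 3·7^0 + 3^0 = 4; b_1 = 24 and 3·7^1 + 3^1 = 24.
Assume b_j = 3·7^j + 3^j for all 0 ≤ j ≤ k, where k ≥ 1.
Then b_{k+1} = 10b_k − 21b_{k−1} = 10·(3·7^k + 3^k) − 21·(3·7^{k−1} + 3^{k−1}) = 3·(10·7 − 21)7^{k−1} + (10·3 − 21)3^{k−1} = 147·7^{k−1} + 9·3^{k−1} = 3·7^{k+1} + 3^{k+1}.
Hence b_m = 3·7^m + 3^m for every m ≥ 0, by strong induction.

b_m = 3·7^m + 3^m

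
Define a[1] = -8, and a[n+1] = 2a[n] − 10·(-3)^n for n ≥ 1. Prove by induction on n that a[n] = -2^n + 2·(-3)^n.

Base case: a[1] = -8, and -2^1 + 2·(-3)^1 = -2 − 6 = -8.
Assume a[j] = -2^j + 2·(-3)^j for some j ≥ 1.
Then a[j+1] = 2a[j] − 10·(-3)^j = 2·(-2^j + 2·(-3)^j) − 10·(-3)^j = -2^{j+1} + 4·(-3)^j − 10·(-3)^j = -2^{j+1} − 6·(-3)^j = -2^{j+1} + 2·(-3)^{j+1}.
By induction, a[n] = -2^n + 2·(-3)^n for all n ≥ 1.

a[n] = -2^n + 2·(-3)^n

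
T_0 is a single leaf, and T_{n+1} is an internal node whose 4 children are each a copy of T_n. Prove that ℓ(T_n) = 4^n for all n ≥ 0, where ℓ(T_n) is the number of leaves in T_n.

Base case: ℓ(T_0) = 1, and 4^0 = 1.
Assume ℓ(T_m) = 4^m.
Then ℓ(T_{m+1}) = 4·ℓ(T_m) = 4·4^m = 4^{m+1}.
So the formula holds for m+1, and by induction ℓ(T_n) = 4^n for all n ≥ 0.

ℓ(T_n) = 4^n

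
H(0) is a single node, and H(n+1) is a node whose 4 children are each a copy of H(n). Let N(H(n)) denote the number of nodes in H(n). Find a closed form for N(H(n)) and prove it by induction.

Claim: N(H(n)) = (4^{n+1} − 1)/3.

Base case: N(H(0)) = 1, and (4^{0+1} − 1)/3 = 1.
Assume N(H(r)) = (4^{r+1} − 1)/3.
Then N(H(r+1)) = 1 + 4N(H(r)) = 1 + 4·(4^{r+1} − 1)/3 = 1 + (4^{r+2} − 4)/3 = (3 + 4^{r+2} − 4)/3 = (4^{r+2} − 1)/3.
So the formula holds for r+1, and by induction N(H(n)) = (4^{n+1} − 1)/3 for all n ≥ 0.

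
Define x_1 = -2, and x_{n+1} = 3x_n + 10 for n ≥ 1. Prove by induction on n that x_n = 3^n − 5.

Base case: x_1 = -2, and 3^1 − 5 = 3 − 5 = -2.
Assume x_j = 3^j − 5 for some j ≥ 1.
Then x_{j+1} = 3x_j + 10 = 3·(3^j − 5) + 10 = 3^{j+1} − 15 + 10 = 3^{j+1} − 5.
So the formula holds for j+1, and by induction x_n = 3^n − 5 for all n ≥ 1.

x_n = 3^n − 5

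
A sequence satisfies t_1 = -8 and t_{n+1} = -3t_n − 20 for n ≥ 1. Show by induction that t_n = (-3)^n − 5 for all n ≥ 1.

Base case: t_1 = -8, and (-3)^1 − 5 = -3 − 5 = -8.
Assume t_j = (-3)^j − 5 for some j ≥ 1.
Then t_{j+1} = -3t_j − 20 = -3·((-3)^j − 5) − 20 = -3·(-3)^j + 15 − 20 = (-3)^{j+1} − 5.
Hence t_n = (-3)^n − 5 for every n ≥ 1, by induction.

t_n = (-3)^n − 5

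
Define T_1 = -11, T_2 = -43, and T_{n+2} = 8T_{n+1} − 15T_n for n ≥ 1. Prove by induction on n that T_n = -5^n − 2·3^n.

Base cases: T_1 = -11 and -5^1 − 2·3^1 = -11; T_2 = -43 and -5^2 − 2·3^2 = -43.
Assume T_j = -5^j − 2·3^j for all 1 ≤ j ≤ k, where k ≥ 2.
Then T_{k+1} = 8T_k − 15T_{k−1} = 8·(-5^k − 2·3^k) − 15·(-5^{k−1} − 2·3^{k−1}) = -(8·5 − 15)5^{k−1} − 2·(8·3 − 15)3^{k−1} = -25·5^{k−1} − 18·3^{k−1} = -5^{k+1} − 2·3^{k+1}.
So the formula holds for k+1, and by strong induction T_n = -5^n − 2·3^n for all n ≥ 1.

T_n = -5^n − 2·3^n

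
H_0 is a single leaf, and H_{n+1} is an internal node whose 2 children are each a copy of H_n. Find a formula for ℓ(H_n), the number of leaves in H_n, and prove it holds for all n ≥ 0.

Claim: ℓ(H_n) = 2^n.

Base case: ℓ(H_0) = 1, and 2^0 = 1.
Assume ℓ(H_m) = 2^m.
Then ℓ(H_{m+1}) = 2·ℓ(H_m) = 2·2^m = 2^{m+1}.
So the formula holds for m+1, and by induction ℓ(H_n) = 2^n for all n ≥ 0.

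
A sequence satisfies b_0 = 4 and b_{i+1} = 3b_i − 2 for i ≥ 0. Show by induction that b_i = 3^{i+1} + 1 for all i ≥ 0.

Base case: b_0 = 4, and 3^{0+1} + 1 = 3 + 1 = 4.
Assume b_m = 3^{m+1} + 1 for some m ≥ 0.
Then b_{m+1} = 3b_m − 2 = 3·(3^{m+1} + 1) − 2 = 3^{m+2} + 3 − 2 = 3^{m+2} + 1.
This completes the inductive step, so b_i = 3^{i+1} + 1 for all i ≥ 0.

b_i = 3^{i+1} + 1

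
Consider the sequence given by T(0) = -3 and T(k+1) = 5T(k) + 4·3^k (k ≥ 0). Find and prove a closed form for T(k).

Claim: T(k) = -5^k − 2·3^k.

Base case: T(0) = -3, and -5^0 − 2·3^0 = -1 − 2 = -3.
Assume T(r) = -5^r − 2·3^r for some r ≥ 0.
Then T(r+1) = 5T(r) + 4·3^r = 5·(-5^r − 2·3^r) + 4·3^r = -5^{r+1} − 10·3^r + 4·3^r = -5^{r+1} − 6·3^r = -5^{r+1} − 2·3^{r+1}.
Hence T(k) = -5^k − 2·3^k for every k ≥ 0, by induction.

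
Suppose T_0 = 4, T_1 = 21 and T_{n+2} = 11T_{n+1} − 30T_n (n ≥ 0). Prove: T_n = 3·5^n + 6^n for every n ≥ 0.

Base cases: T_0 = 4 and 3·5^0 + 6^0 = 4; T_1 = 21 and 3·5^1 + 6^1 = 21.
Assume T_j = 3·5^j + 6^j for all 0 ≤ j ≤ k, where k ≥ 1.
Then T_{k+1} = 11T_k − 30T_{k−1} = 11·(3·5^k + 6^k) − 30·(3·5^{k−1} + 6^{k−1}) = 3·(11·5 − 30)5^{k−1} + (11·6 − 30)6^{k−1} = 75·5^{k−1} + 36·6^{k−1} = 3·5^{k+1} + 6^{k+1}.
Hence T_n = 3·5^n + 6^n for every n ≥ 0, by strong induction.

T_n = 3·5^n + 6^n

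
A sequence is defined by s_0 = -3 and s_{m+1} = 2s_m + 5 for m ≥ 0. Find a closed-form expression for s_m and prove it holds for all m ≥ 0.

Claim: s_m = 2^{m+1} − 5.

Base case: s_0 = -3, and 2^{0+1} − 5 = 2 − 5 = -3.
Assume s_r = 2^{r+1} − 5 for some r ≥ 0.
Then s_{r+1} = 2s_r + 5 = 2·(2^{r+1} − 5) + 5 = 2^{r+2} − 10 + 5 = 2^{r+2} − 5.
So the formula holds for r+1, and by induction s_m = 2^{m+1} − 5 for all m ≥ 0.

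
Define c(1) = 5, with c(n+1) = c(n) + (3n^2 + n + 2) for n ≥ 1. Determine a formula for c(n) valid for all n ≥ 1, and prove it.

Claim: c(n) = n^3 − n^2 + 2n + 3.

Base case: c(1) = 5, and 1^3 − 1^2 + 2·1 + 3 = 5.
Assume c(m) = m^3 − m^2 + 2m + 3.
Then c(m+1) = c(m) + (3m^2 + m + 2) = (m^3 − m^2 + 2m + 3) + (3m^2 + m + 2) = m^3 + 2m^2 + 3m + 5,
and (m+1)^3 − (m+1)^2 + 2·(m+1) + 3 = m^3 + 2m^2 + 3m + 5.
Hence c(n) = n^3 − n^2 + 2n + 3 for every n ≥ 1, by induction.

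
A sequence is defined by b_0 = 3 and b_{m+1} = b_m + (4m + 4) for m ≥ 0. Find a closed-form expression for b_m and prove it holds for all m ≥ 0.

Claim: b_m = 2m^2 + 2m + 3.

Base case: b_0 = 3, and 2·0^2 + 2·0 + 3 = 3.
Assume b_j = 2j^2 + 2j + 3.
Then b_{j+1} = b_j + (4j + 4) = (2j^2 + 2j + 3) + (4j + 4) = 2j^2 + 6j + 7,
and 2·(j+1)^2 + 2·(j+1) + 3 = 2j^2 + 6j + 7.
This completes the inductive step, so b_m = 2m^2 + 2m + 3 for all m ≥ 0.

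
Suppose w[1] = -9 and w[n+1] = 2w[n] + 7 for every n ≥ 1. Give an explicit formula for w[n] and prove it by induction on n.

Claim: w[n] = -2^n − 7.

Base case: w[1] = -9, and -2^1 − 7 = -2 − 7 = -9.
Assume w[m] = -2^m − 7 for some m ≥ 1.
Then w[m+1] = 2w[m] + 7 = 2·(-2^m − 7) + 7 = -2^{m+1} − 14 + 7 = -2^{m+1} − 7.
So the formula holds for m+1, and by induction w[n] = -2^n − 7 for all n ≥ 1.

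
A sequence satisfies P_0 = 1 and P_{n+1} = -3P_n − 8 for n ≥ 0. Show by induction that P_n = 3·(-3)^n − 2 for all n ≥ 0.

Base case: P_0 = 1, and 3·(-3)^0 − 2 = 3 − 2 = 1.
Assume P_m = 3·(-3)^m − 2 for some m ≥ 0.
Then P_{m+1} = -3P_m − 8 = -3·(3·(-3)^m − 2) − 8 = -9·(-3)^m + 6 − 8 = 3·(-3)^{m+1} − 2.
Hence P_n = 3·(-3)^n − 2 for every n ≥ 0, by induction.

P_n = 3·(-3)^n − 2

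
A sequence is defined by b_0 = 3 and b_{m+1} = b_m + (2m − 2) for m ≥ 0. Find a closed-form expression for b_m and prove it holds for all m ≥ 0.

Claim: b_m = m^2 − 3m + 3.

Base case: b_0 = 3, and 0^2 − 3·0 + 3 = 3.
Assume b_k = k^2 − 3k + 3.
Then b_{k+1} = b_k + (2k − 2) = (k^2 − 3k + 3) + (2k − 2) = k^2 − k + 1,
and (k+1)^2 − 3·(k+1) + 3 = k^2 − k + 1.
By induction, b_m = m^2 − 3m + 3 for all m ≥ 0.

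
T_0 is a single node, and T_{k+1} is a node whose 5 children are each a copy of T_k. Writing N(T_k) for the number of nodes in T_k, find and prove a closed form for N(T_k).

Claim: N(T_k) = (5^{k+1} − 1)/4.

Base case: N(T_0) = 1, and (5^{0+1} − 1)/4 = 1.
Assume N(T_m) = (5^{m+1} − 1)/4.
Then N(T_{m+1}) = 1 + 5N(T_m) = 1 + 5·(5^{m+1} − 1)/4 = 1 + (5^{m+2} − 5)/4 = (4 + 5^{m+2} − 5)/4 = (5^{m+2} − 1)/4.
So the formula holds for m+1, and by induction N(T_k) = (5^{k+1} − 1)/4 for all k ≥ 0.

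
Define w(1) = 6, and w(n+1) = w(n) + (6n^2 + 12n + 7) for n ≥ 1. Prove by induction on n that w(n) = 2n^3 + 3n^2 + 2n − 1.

Base case: w(1) = 6, and 2·1^3 + 3·1^2 + 2·1 − 1 = 6.
Assume w(r) = 2r^3 + 3r^2 + 2r − 1.
Then w(r+1) = w(r) + (6r^2 + 12r + 7) = (2r^3 + 3r^2 + 2r − 1) + (6r^2 + 12r + 7) = 2r^3 + 9r^2 + 14r + 6,
and 2·(r+1)^3 + 3·(r+1)^2 + 2·(r+1) − 1 = 2r^3 + 9r^2 + 14r + 6.
This completes the inductive step, so w(n) = 2n^3 + 3n^2 + 2n − 1 for all n ≥ 1.

w(n) = 2n^3 + 3n^2 + 2n − 1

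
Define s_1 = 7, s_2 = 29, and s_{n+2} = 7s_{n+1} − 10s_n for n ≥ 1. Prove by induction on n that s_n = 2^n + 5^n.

Base cases: s_1 = 7 and 2^1 + 5^1 = 7; s_2 = 29 and 2^2 + 5^2 = 29.
Assume s_j = 2^j + 5^j for all 1 ≤ j ≤ k, where k ≥ 2.
Then s_{k+1} = 7s_k − 10s_{k−1} = 7·(2^k + 5^k) − 10·(2^{k−1} + 5^{k−1}) = (7·2 − 10)2^{k−1} + (7·5 − 10)5^{k−1} = 4·2^{k−1} + 25·5^{k−1} = 2^{k+1} + 5^{k+1}.
So the formula holds for k+1, and by strong induction s_n = 2^n + 5^n for all n ≥ 1.

s_n = 2^n + 5^n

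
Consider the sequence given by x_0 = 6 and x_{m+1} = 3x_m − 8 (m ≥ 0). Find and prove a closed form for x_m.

Claim: x_m = 2·3^m + 4.

Base case: x_0 = 6, and 2·3^0 + 4 = 2 + 4 = 6.
Assume x_j = 2·3^j + 4 for some j ≥ 0.
Then x_{j+1} = 3x_j − 8 = 3·(2·3^j + 4) − 8 = 6·3^j + 12 − 8 = 2·3^{j+1} + 4.
Hence x_m = 2·3^m + 4 for every m ≥ 0, by induction.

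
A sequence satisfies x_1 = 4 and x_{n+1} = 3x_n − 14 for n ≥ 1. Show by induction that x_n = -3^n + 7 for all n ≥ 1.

Base case: x_1 = 4, and -3^1 + 7 = -3 + 7 = 4.
Assume x_k = -3^k + 7 for some k ≥ 1.
Then x_{k+1} = 3x_k − 14 = 3·(-3^k + 7) − 14 = -3^{k+1} + 21 − 14 = -3^{k+1} + 7.
This completes the inductive step, so x_n = -3^n + 7 for all n ≥ 1.

x_n = -3^n + 7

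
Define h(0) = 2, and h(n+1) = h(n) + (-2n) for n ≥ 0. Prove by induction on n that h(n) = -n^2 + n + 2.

Base case: h(0) = 2, and -0^2 + 0 + 2 = 2.
Assume h(k) = -k^2 + k + 2.
Then h(k+1) = h(k) + (-2k) = (-k^2 + k + 2) + (-2k) = -k^2 − k + 2,
and -(k+1)^2 + (k+1) + 2 = -k^2 − k + 2.
This completes the inductive step, so h(n) = -n^2 + n + 2 for all n ≥ 0.

h(n) = -n^2 + n + 2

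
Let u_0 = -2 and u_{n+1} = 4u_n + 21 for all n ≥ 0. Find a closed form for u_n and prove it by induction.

Claim: u_n = 5·4^n − 7.

Base case: u_0 = -2, and 5·4^0 − 7 = 5 − 7 = -2.
Assume u_r = 5·4^r − 7 for some r ≥ 0.
Then u_{r+1} = 4u_r + 21 = 4·(5·4^r − 7) + 21 = 20·4^r − 28 + 21 = 5·4^{r+1} − 7.
This completes the inductive step, so u_n = 5·4^n − 7 for all n ≥ 0.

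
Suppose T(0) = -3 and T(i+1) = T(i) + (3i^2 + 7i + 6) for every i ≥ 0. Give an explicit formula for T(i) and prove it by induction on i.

Claim: T(i) = i^3 + 2i^2 + 3i − 3.

Base case: T(0) = -3, and 0^3 + 2·0^2 + 3·0 − 3 = -3.
Assume T(j) = j^3 + 2j^2 + 3j − 3.
Then T(j+1) = T(j) + (3j^2 + 7j + 6) = (j^3 + 2j^2 + 3j − 3) + (3j^2 + 7j + 6) = j^3 + 5j^2 + 10j + 3,
and (j+1)^3 + 2·(j+1)^2 + 3·(j+1) − 3 = j^3 + 5j^2 + 10j + 3.
By induction, T(i) = i^3 + 2i^2 + 3i − 3 for all i ≥ 0.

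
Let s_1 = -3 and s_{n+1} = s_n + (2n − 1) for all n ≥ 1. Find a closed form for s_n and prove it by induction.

Claim: s_n = n^2 − 2n − 2.

Base case: s_1 = -3, and 1^2 − 2·1 − 2 = -3.
Assume s_m = m^2 − 2m − 2.
Then s_{m+1} = s_m + (2m − 1) = (m^2 − 2m − 2) + (2m − 1) = m^2 − 3,
and (m+1)^2 − 2·(m+1) − 2 = m^2 − 3.
Hence s_n = n^2 − 2n − 2 for every n ≥ 1, by induction.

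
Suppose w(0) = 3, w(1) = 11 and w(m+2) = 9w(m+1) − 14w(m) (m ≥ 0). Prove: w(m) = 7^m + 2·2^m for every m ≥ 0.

Base cases: w(0) = 3 and 7^0 + 2·2^0 = 3; w(1) = 11 and 7^1 + 2·2^1 = 11.
Assume w(j) = 7^j + 2·2^j for all 0 ≤ j ≤ r, where r ≥ 1.
Then w(r+1) = 9w(r) − 14w(r−1) = 9·(7^r + 2·2^r) − 14·(7^{r−1} + 2·2^{r−1}) = (9·7 − 14)7^{r−1} + 2·(9·2 − 14)2^{r−1} = 49·7^{r−1} + 8·2^{r−1} = 7^{r+1} + 2·2^{r+1}.
By strong induction, w(m) = 7^m + 2·2^m for all m ≥ 0.

w(m) = 7^m + 2·2^m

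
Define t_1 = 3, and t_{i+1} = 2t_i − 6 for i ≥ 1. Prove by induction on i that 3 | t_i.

Base case: t_1 = 3 = 3·1, so 3 | t_1.
Assume 3 | t_m, so t_m = 3s for some integer s.
Then t_{m+1} = 2t_m − 6 = 2·(3s) − 6 = 3(2s − 2), so 3 | t_{m+1}.
By induction, 3 | t_i for all i ≥ 1.

3 | t_i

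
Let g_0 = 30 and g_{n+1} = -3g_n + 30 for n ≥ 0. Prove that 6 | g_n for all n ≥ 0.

Base case: g_0 = 30 = 6·5, so 6 | g_0.
Assume 6 | g_j, so g_j = 6t for some integer t.
Then g_{j+1} = -3g_j + 30 = -3·(6t) + 30 = 6(-3t + 5), so 6 | g_{j+1}.
By induction, 6 | g_n for all n ≥ 0.

6 | g_n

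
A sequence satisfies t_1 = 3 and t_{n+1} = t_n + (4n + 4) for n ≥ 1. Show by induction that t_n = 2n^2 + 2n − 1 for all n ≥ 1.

Base case: t_1 = 3, and 2·1^2 + 2·1 − 1 = 3.
Assume t_m = 2m^2 + 2m − 1.
Then t_{m+1} = t_m + (4m + 4) = (2m^2 + 2m − 1) + (4m + 4) = 2m^2 + 6m + 3,
and 2·(m+1)^2 + 2·(m+1) − 1 = 2m^2 + 6m + 3.
By induction, t_n = 2n^2 + 2n − 1 for all n ≥ 1.

t_n = 2n^2 + 2n − 1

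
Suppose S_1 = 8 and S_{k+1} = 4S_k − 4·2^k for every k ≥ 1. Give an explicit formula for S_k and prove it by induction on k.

Claim: S_k = 4^k + 2·2^k.

Base case: S_1 = 8, and 4^1 + 2·2^1 = 4 + 4 = 8.
Assume S_j = 4^j + 2·2^j for some j ≥ 1.
Then S_{j+1} = 4S_j − 4·2^j = 4·(4^j + 2·2^j) − 4·2^j = 4^{j+1} + 8·2^j − 4·2^j = 4^{j+1} + 4·2^j = 4^{j+1} + 2·2^{j+1}.
Hence S_k = 4^k + 2·2^k for every k ≥ 1, by induction.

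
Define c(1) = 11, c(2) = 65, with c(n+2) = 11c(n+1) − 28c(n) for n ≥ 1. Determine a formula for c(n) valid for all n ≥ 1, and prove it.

Claim: c(n) = 4^n + 7^n.

Base cases: c(1) = 11 and 4^1 + 7^1 = 11; c(2) = 65 and 4^2 + 7^2 = 65.
Assume c(j) = 4^j + 7^j for all 1 ≤ j ≤ r, where r ≥ 2.
Then c(r+1) = 11c(r) − 28c(r−1) = 11·(4^r + 7^r) − 28·(4^{r−1} + 7^{r−1}) = (11·4 − 28)4^{r−1} + (11·7 − 28)7^{r−1} = 16·4^{r−1} + 49·7^{r−1} = 4^{r+1} + 7^{r+1}.
This completes the inductive step, so c(n) = 4^n + 7^n for all n ≥ 1.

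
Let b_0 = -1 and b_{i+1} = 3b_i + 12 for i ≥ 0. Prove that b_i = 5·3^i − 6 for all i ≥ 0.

Base case: b_0 = -1, and 5·3^0 − 6 = 5 − 6 = -1.
Assume b_j = 5·3^j − 6 for some j ≥ 0.
Then b_{j+1} = 3b_j + 12 = 3·(5·3^j − 6) + 12 = 15·3^j − 18 + 12 = 5·3^{j+1} − 6.
So the formula holds for j+1, and by induction b_i = 5·3^i − 6 for all i ≥ 0.

b_i = 5·3^i − 6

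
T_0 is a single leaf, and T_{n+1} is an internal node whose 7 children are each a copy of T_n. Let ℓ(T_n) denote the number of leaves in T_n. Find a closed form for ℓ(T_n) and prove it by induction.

Claim: ℓ(T_n) = 7^n.

Base case: ℓ(T_0) = 1, and 7^0 = 1.
Assume ℓ(T_m) = 7^m.
Then ℓ(T_{m+1}) = 7·ℓ(T_m) = 7·7^m = 7^{m+1}.
This completes the inductive step, so ℓ(T_n) = 7^n for all n ≥ 0.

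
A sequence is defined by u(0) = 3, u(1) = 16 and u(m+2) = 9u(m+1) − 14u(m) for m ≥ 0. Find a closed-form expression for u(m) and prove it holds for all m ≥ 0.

Claim: u(m) = 2·7^m + 2^m.

Base cases: u(0) = 3 and 2·7^0 + 2^0 = 3; u(1) = 16 and 2·7^1 + 2^1 = 16.
Assume u(i) = 2·7^i + 2^i for all 0 ≤ i ≤ j, where j ≥ 1.
Then u(j+1) = 9u(j) − 14u(j−1) = 9·(2·7^j + 2^j) − 14·(2·7^{j−1} + 2^{j−1}) = 2·(9·7 − 14)7^{j−1} + (9·2 − 14)2^{j−1} = 98·7^{j−1} + 4·2^{j−1} = 2·7^{j+1} + 2^{j+1}.
By strong induction, u(m) = 2·7^m + 2^m for all m ≥ 0.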